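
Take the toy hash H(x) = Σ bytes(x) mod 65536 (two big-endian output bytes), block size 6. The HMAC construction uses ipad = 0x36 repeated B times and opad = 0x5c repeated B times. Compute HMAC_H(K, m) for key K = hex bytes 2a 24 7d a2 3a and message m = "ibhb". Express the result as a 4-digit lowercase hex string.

03b5

Key hex bytes 2a 24 7d a2 3a is 5 bytes ≤ B = 6; zero-pad to 6 bytes: K' = 2a 24 7d a2 3a 00.
K' ⊕ ipad = 1c 12 4b 94 0c 36.  K' ⊕ opad = 76 78 21 fe 66 5c.
Inner input = (K'⊕ipad) ∥ m = 1c 12 4b 94 0c 36 ∥ 69 62 68 62.
Inner hash: sum = 28+18+75+148+12+54+105+98+104+98 = 740 → 02 e4.
Outer input = (K'⊕opad) ∥ inner = 76 78 21 fe 66 5c ∥ 02 e4.
Outer hash (tag): sum = 118+120+33+254+102+92+2+228 = 949 → 03 b5.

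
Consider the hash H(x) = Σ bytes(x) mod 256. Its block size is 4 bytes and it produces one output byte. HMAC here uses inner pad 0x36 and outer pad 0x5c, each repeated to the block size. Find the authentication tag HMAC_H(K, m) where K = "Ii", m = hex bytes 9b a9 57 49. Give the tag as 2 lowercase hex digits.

30

Key "Ii" = 49 69 is 2 bytes ≤ B = 4; zero-pad to 4 bytes: K' = 49 69 00 00.
K' ⊕ ipad = 7f 5f 36 36.  K' ⊕ opad = 15 35 5c 5c.
Inner input = (K'⊕ipad) ∥ m = 7f 5f 36 36 ∥ 9b a9 57 49.
Inner hash: sum = 127+95+54+54+155+169+87+73 = 814; mod 256 = 46 → 2e.
Outer input = (K'⊕opad) ∥ inner = 15 35 5c 5c ∥ 2e.
Outer hash (tag): sum = 21+53+92+92+46 = 304; mod 256 = 48 → 30.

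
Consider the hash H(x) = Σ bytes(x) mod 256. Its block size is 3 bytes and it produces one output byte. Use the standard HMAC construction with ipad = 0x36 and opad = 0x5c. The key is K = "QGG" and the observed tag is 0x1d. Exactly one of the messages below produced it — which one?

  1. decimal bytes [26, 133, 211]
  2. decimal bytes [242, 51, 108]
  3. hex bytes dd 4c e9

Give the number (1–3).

Key "QGG" = 51 47 47 is exactly B = 3 bytes: K' = 51 47 47.
K' ⊕ ipad = 67 71 71; K' ⊕ opad = 0d 1b 1b.
m1: inner = H(67 71 71 1a 85 d3) = bb; tag = H(0d 1b 1b bb) = fe
m2: inner = H(67 71 71 f2 33 6c) = da; tag = H(0d 1b 1b da) = 1d ← matches
m3: inner = H(67 71 71 dd 4c e9) = 5b; tag = H(0d 1b 1b 5b) = 9e

2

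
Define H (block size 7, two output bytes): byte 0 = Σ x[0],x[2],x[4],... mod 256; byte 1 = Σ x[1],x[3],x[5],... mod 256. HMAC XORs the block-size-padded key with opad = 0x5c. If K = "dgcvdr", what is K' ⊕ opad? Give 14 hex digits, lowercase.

Key "dgcvdr" = 64 67 63 76 64 72 is 6 bytes ≤ B = 7; zero-pad to 7 bytes: K' = 64 67 63 76 64 72 00.
XOR each byte with 0x5c: 64⊕5c=38, 67⊕5c=3b, 63⊕5c=3f, 76⊕5c=2a, 64⊕5c=38, 72⊕5c=2e, 00⊕5c=5c.

383b3f2a382e5c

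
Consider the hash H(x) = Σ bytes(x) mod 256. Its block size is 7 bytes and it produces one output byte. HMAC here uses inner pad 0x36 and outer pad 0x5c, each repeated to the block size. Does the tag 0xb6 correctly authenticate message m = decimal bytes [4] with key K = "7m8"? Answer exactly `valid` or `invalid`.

Key "7m8" = 37 6d 38 is 3 bytes ≤ B = 7; zero-pad to 7 bytes: K' = 37 6d 38 00 00 00 00.
K' ⊕ ipad = 01 5b 0e 36 36 36 36; K' ⊕ opad = 6b 31 64 5c 5c 5c 5c.
Inner hash: sum = 1+91+14+54+54+54+54+4 = 326; mod 256 = 70 → 46.
Outer hash (recomputed tag): sum = 107+49+100+92+92+92+92+70 = 694; mod 256 = 182 → b6.
Recomputed tag = b6; claimed = b6 → match.

valid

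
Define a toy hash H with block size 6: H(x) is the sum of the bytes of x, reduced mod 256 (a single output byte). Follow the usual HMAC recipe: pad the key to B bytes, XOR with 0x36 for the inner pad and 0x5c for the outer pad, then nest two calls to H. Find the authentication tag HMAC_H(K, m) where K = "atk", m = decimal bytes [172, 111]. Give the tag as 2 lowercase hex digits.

63

Key "atk" = 61 74 6b is 3 bytes ≤ B = 6; zero-pad to 6 bytes: K' = 61 74 6b 00 00 00.
K' ⊕ ipad = 57 42 5d 36 36 36.  K' ⊕ opad = 3d 28 37 5c 5c 5c.
Inner input = (K'⊕ipad) ∥ m = 57 42 5d 36 36 36 ∥ ac 6f.
Inner hash: sum = 87+66+93+54+54+54+172+111 = 691; mod 256 = 179 → b3.
Outer input = (K'⊕opad) ∥ inner = 3d 28 37 5c 5c 5c ∥ b3.
Outer hash (tag): sum = 61+40+55+92+92+92+179 = 611; mod 256 = 99 → 63.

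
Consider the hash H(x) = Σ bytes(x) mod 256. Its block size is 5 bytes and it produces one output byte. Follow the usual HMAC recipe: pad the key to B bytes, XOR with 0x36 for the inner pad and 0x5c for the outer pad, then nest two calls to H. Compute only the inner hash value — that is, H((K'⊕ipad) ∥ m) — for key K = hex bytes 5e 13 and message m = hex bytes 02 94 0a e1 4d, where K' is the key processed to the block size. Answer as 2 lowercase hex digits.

fd

Key hex bytes 5e 13 is 2 bytes ≤ B = 5; zero-pad to 5 bytes: K' = 5e 13 00 00 00.
K' ⊕ ipad = 68 25 36 36 36.
Inner input = 68 25 36 36 36 ∥ 02 94 0a e1 4d.
Inner hash: sum = 104+37+54+54+54+2+148+10+225+77 = 765; mod 256 = 253 → fd.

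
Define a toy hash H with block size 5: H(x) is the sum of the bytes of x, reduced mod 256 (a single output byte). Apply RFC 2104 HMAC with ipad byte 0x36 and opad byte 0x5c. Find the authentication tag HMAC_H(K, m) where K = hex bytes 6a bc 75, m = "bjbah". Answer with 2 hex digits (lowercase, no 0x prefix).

Key hex bytes 6a bc 75 is 3 bytes ≤ B = 5; zero-pad to 5 bytes: K' = 6a bc 75 00 00.
K' ⊕ ipad = 5c 8a 43 36 36.  K' ⊕ opad = 36 e0 29 5c 5c.
Inner input = (K'⊕ipad) ∥ m = 5c 8a 43 36 36 ∥ 62 6a 62 61 68.
Inner hash: sum = 92+138+67+54+54+98+106+98+97+104 = 908; mod 256 = 140 → 8c.
Outer input = (K'⊕opad) ∥ inner = 36 e0 29 5c 5c ∥ 8c.
Outer hash (tag): sum = 54+224+41+92+92+140 = 643; mod 256 = 131 → 83.

83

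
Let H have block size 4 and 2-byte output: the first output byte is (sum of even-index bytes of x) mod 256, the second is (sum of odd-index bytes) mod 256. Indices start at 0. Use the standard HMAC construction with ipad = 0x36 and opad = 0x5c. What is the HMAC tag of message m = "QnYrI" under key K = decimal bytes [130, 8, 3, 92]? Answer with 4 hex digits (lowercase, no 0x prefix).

19dc

Key decimal bytes [130, 8, 3, 92] = 82 08 03 5c is exactly B = 4 bytes: K' = 82 08 03 5c.
K' ⊕ ipad = b4 3e 35 6a.  K' ⊕ opad = de 54 5f 00.
Inner input = (K'⊕ipad) ∥ m = b4 3e 35 6a ∥ 51 6e 59 72 49.
Inner hash: even-index sum = 476 mod 256 = 220; odd-index sum = 392 mod 256 = 136 → dc 88.
Outer input = (K'⊕opad) ∥ inner = de 54 5f 00 ∥ dc 88.
Outer hash (tag): even-index sum = 537 mod 256 = 25; odd-index sum = 220 mod 256 = 220 → 19 dc.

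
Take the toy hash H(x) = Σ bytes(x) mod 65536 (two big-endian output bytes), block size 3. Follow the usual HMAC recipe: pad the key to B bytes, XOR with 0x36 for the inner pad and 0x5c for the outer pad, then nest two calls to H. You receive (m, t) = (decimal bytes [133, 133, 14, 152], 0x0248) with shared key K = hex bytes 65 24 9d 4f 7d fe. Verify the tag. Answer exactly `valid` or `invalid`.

valid

Key hex bytes 65 24 9d 4f 7d fe is 6 bytes > B = 3, so hash it first: H(key) = 02 f0, then zero-pad to 3 bytes: K' = 02 f0 00.
K' ⊕ ipad = 34 c6 36; K' ⊕ opad = 5e ac 5c.
Inner hash: sum = 52+198+54+133+133+14+152 = 736 → 02 e0.
Outer hash (recomputed tag): sum = 94+172+92+2+224 = 584 → 02 48.
Recomputed tag = 0248; claimed = 0248 → match.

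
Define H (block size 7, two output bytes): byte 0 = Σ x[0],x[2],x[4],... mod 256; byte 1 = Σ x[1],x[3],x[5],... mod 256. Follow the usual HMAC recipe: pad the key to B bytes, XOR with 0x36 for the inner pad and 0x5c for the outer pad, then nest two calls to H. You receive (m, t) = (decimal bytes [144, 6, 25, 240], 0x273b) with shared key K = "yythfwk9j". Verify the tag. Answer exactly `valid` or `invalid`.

Key "yythfwk9j" = 79 79 74 68 66 77 6b 39 6a is 9 bytes > B = 7, so hash it first: H(key) = 28 91, then zero-pad to 7 bytes: K' = 28 91 00 00 00 00 00.
K' ⊕ ipad = 1e a7 36 36 36 36 36; K' ⊕ opad = 74 cd 5c 5c 5c 5c 5c.
Inner hash: even-index sum = 438 mod 256 = 182; odd-index sum = 444 mod 256 = 188 → b6 bc.
Outer hash (recomputed tag): even-index sum = 580 mod 256 = 68; odd-index sum = 571 mod 256 = 59 → 44 3b.
Recomputed tag = 443b; claimed = 273b → mismatch.

invalid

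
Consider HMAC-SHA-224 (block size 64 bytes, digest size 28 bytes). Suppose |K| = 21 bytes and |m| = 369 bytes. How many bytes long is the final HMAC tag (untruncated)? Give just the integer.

The tag is one SHA-224 digest: 28 bytes.

28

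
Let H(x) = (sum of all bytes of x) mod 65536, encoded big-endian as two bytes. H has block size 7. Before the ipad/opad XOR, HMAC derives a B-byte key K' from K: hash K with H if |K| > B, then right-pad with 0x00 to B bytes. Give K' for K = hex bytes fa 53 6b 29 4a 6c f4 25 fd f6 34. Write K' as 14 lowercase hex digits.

|K| = 11 > B = 7, so first hash the key.
H(K): sum = 250+83+107+41+74+108+244+37+253+246+52 = 1495 → 05 d7.
Zero-pad H(K) = 05 d7 to 7 bytes: K' = 05 d7 00 00 00 00 00.

05d70000000000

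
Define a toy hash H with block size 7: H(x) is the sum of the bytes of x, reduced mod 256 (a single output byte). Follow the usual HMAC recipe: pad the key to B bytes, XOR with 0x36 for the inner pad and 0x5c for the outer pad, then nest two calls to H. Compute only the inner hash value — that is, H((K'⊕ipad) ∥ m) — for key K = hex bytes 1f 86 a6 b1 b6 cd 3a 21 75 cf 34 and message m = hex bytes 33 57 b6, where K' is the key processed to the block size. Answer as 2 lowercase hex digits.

Key hex bytes 1f 86 a6 b1 b6 cd 3a 21 75 cf 34 is 11 bytes > B = 7, so hash it first: H(key) = 52, then zero-pad to 7 bytes: K' = 52 00 00 00 00 00 00.
K' ⊕ ipad = 64 36 36 36 36 36 36.
Inner input = 64 36 36 36 36 36 36 ∥ 33 57 b6.
Inner hash: sum = 100+54+54+54+54+54+54+51+87+182 = 744; mod 256 = 232 → e8.

e8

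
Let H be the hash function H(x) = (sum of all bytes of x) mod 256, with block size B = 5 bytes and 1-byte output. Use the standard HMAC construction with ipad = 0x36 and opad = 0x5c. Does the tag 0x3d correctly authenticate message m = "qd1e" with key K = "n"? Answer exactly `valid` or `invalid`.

Key "n" = 6e is 1 byte ≤ B = 5; zero-pad to 5 bytes: K' = 6e 00 00 00 00.
K' ⊕ ipad = 58 36 36 36 36; K' ⊕ opad = 32 5c 5c 5c 5c.
Inner hash: sum = 88+54+54+54+54+113+100+49+101 = 667; mod 256 = 155 → 9b.
Outer hash (recomputed tag): sum = 50+92+92+92+92+155 = 573; mod 256 = 61 → 3d.
Recomputed tag = 3d; claimed = 3d → match.

valid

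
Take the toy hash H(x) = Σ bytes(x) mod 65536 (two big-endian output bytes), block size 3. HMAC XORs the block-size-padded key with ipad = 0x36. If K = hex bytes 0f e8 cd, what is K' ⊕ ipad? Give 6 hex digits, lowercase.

Key hex bytes 0f e8 cd is exactly B = 3 bytes: K' = 0f e8 cd.
XOR each byte with 0x36: 0f⊕36=39, e8⊕36=de, cd⊕36=fb.

39defb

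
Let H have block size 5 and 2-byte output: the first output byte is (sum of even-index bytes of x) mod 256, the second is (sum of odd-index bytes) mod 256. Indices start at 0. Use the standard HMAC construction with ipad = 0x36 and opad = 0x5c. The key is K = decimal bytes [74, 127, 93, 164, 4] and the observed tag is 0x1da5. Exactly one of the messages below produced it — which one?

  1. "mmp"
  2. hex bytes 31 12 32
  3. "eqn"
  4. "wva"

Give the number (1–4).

3

Key decimal bytes [74, 127, 93, 164, 4] = 4a 7f 5d a4 04 is exactly B = 5 bytes: K' = 4a 7f 5d a4 04.
K' ⊕ ipad = 7c 49 6b 92 32; K' ⊕ opad = 16 23 01 f8 58.
m1: inner = H(7c 49 6b 92 32 6d 6d 70) = 86 b8; tag = H(16 23 01 f8 58 86 b8) = 27a1
m2: inner = H(7c 49 6b 92 32 31 12 32) = 2b 3e; tag = H(16 23 01 f8 58 2b 3e) = ad46
m3: inner = H(7c 49 6b 92 32 65 71 6e) = 8a ae; tag = H(16 23 01 f8 58 8a ae) = 1da5 ← matches
m4: inner = H(7c 49 6b 92 32 77 76 61) = 8f b3; tag = H(16 23 01 f8 58 8f b3) = 22aa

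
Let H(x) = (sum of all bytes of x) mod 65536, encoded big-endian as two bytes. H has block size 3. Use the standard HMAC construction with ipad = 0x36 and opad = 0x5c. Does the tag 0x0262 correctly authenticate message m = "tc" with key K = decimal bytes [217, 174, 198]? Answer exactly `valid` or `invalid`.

valid

Key decimal bytes [217, 174, 198] = d9 ae c6 is exactly B = 3 bytes: K' = d9 ae c6.
K' ⊕ ipad = ef 98 f0; K' ⊕ opad = 85 f2 9a.
Inner hash: sum = 239+152+240+116+99 = 846 → 03 4e.
Outer hash (recomputed tag): sum = 133+242+154+3+78 = 610 → 02 62.
Recomputed tag = 0262; claimed = 0262 → match.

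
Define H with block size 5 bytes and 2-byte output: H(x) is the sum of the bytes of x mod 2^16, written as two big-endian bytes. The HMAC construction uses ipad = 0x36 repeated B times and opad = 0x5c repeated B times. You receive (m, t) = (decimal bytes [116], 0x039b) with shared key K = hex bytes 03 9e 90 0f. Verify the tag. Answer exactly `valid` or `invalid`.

invalid

Key hex bytes 03 9e 90 0f is 4 bytes ≤ B = 5; zero-pad to 5 bytes: K' = 03 9e 90 0f 00.
K' ⊕ ipad = 35 a8 a6 39 36; K' ⊕ opad = 5f c2 cc 53 5c.
Inner hash: sum = 53+168+166+57+54+116 = 614 → 02 66.
Outer hash (recomputed tag): sum = 95+194+204+83+92+2+102 = 772 → 03 04.
Recomputed tag = 0304; claimed = 039b → mismatch.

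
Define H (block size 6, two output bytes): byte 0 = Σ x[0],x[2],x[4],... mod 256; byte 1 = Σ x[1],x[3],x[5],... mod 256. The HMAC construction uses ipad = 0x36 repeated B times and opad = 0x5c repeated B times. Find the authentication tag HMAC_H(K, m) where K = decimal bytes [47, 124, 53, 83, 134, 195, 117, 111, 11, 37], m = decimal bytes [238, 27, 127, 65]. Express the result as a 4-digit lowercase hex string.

Key decimal bytes [47, 124, 53, 83, 134, 195, 117, 111, 11, 37] = 2f 7c 35 53 86 c3 75 6f 0b 25 is 10 bytes > B = 6, so hash it first: H(key) = 6a 26, then zero-pad to 6 bytes: K' = 6a 26 00 00 00 00.
K' ⊕ ipad = 5c 10 36 36 36 36.  K' ⊕ opad = 36 7a 5c 5c 5c 5c.
Inner input = (K'⊕ipad) ∥ m = 5c 10 36 36 36 36 ∥ ee 1b 7f 41.
Inner hash: even-index sum = 565 mod 256 = 53; odd-index sum = 216 mod 256 = 216 → 35 d8.
Outer input = (K'⊕opad) ∥ inner = 36 7a 5c 5c 5c 5c ∥ 35 d8.
Outer hash (tag): even-index sum = 291 mod 256 = 35; odd-index sum = 522 mod 256 = 10 → 23 0a.

230a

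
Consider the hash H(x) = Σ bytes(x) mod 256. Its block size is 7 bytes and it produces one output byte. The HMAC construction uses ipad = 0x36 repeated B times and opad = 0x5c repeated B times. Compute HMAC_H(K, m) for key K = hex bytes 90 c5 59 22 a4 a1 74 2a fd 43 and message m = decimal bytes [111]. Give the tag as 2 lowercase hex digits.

Key hex bytes 90 c5 59 22 a4 a1 74 2a fd 43 is 10 bytes > B = 7, so hash it first: H(key) = f3, then zero-pad to 7 bytes: K' = f3 00 00 00 00 00 00.
K' ⊕ ipad = c5 36 36 36 36 36 36.  K' ⊕ opad = af 5c 5c 5c 5c 5c 5c.
Inner input = (K'⊕ipad) ∥ m = c5 36 36 36 36 36 36 ∥ 6f.
Inner hash: sum = 197+54+54+54+54+54+54+111 = 632; mod 256 = 120 → 78.
Outer input = (K'⊕opad) ∥ inner = af 5c 5c 5c 5c 5c 5c ∥ 78.
Outer hash (tag): sum = 175+92+92+92+92+92+92+120 = 847; mod 256 = 79 → 4f.

4f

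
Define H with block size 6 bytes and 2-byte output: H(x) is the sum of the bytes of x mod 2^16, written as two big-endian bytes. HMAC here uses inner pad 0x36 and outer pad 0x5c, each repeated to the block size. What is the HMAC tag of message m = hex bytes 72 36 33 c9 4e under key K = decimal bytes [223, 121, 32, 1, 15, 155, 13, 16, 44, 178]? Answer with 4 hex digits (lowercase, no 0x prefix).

023b

Key decimal bytes [223, 121, 32, 1, 15, 155, 13, 16, 44, 178] = df 79 20 01 0f 9b 0d 10 2c b2 is 10 bytes > B = 6, so hash it first: H(key) = 03 1e, then zero-pad to 6 bytes: K' = 03 1e 00 00 00 00.
K' ⊕ ipad = 35 28 36 36 36 36.  K' ⊕ opad = 5f 42 5c 5c 5c 5c.
Inner input = (K'⊕ipad) ∥ m = 35 28 36 36 36 36 ∥ 72 36 33 c9 4e.
Inner hash: sum = 53+40+54+54+54+54+114+54+51+201+78 = 807 → 03 27.
Outer input = (K'⊕opad) ∥ inner = 5f 42 5c 5c 5c 5c ∥ 03 27.
Outer hash (tag): sum = 95+66+92+92+92+92+3+39 = 571 → 02 3b.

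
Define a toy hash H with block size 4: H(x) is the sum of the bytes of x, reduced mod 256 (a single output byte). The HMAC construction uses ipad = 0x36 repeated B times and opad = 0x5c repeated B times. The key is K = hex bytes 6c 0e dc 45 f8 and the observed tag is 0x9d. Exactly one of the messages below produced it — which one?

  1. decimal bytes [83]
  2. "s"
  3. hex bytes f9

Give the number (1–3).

Key hex bytes 6c 0e dc 45 f8 is 5 bytes > B = 4, so hash it first: H(key) = 93, then zero-pad to 4 bytes: K' = 93 00 00 00.
K' ⊕ ipad = a5 36 36 36; K' ⊕ opad = cf 5c 5c 5c.
m1: inner = H(a5 36 36 36 53) = 9a; tag = H(cf 5c 5c 5c 9a) = 7d
m2: inner = H(a5 36 36 36 73) = ba; tag = H(cf 5c 5c 5c ba) = 9d ← matches
m3: inner = H(a5 36 36 36 f9) = 40; tag = H(cf 5c 5c 5c 40) = 23

2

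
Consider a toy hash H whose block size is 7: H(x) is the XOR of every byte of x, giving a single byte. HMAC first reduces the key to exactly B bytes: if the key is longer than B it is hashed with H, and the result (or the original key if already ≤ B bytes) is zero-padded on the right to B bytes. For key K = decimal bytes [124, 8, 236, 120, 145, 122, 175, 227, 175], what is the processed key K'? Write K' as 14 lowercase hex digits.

e8000000000000

|K| = 9 > B = 7, so first hash the key.
H(K): XOR 7c⊕08⊕ec⊕78⊕91⊕7a⊕af⊕e3⊕af = e8.
Zero-pad H(K) = e8 to 7 bytes: K' = e8 00 00 00 00 00 00.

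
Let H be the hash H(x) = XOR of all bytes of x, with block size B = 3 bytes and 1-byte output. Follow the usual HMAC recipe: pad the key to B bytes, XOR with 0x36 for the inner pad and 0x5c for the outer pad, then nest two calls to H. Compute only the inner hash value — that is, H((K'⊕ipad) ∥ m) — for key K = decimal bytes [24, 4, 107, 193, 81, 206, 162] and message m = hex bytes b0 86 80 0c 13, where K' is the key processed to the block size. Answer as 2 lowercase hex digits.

Key decimal bytes [24, 4, 107, 193, 81, 206, 162] = 18 04 6b c1 51 ce a2 is 7 bytes > B = 3, so hash it first: H(key) = 8b, then zero-pad to 3 bytes: K' = 8b 00 00.
K' ⊕ ipad = bd 36 36.
Inner input = bd 36 36 ∥ b0 86 80 0c 13.
Inner hash: XOR bd⊕36⊕36⊕b0⊕86⊕80⊕0c⊕13 = 14.

14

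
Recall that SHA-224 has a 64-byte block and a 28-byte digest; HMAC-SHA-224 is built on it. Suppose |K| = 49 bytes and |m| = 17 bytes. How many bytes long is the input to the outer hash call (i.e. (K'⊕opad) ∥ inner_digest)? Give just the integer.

92

Key is 49 ≤ 64 bytes, zero-padded: |K'| = 64.
Outer input = (K'⊕opad) ∥ H(inner) → 64 + 28 = 92 bytes.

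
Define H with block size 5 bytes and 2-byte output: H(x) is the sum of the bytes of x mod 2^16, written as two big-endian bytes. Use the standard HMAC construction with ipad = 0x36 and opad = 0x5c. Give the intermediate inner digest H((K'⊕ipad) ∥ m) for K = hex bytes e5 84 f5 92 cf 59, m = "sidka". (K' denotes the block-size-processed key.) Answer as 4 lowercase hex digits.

030e

Key hex bytes e5 84 f5 92 cf 59 is 6 bytes > B = 5, so hash it first: H(key) = 04 18, then zero-pad to 5 bytes: K' = 04 18 00 00 00.
K' ⊕ ipad = 32 2e 36 36 36.
Inner input = 32 2e 36 36 36 ∥ 73 69 64 6b 61.
Inner hash: sum = 50+46+54+54+54+115+105+100+107+97 = 782 → 03 0e.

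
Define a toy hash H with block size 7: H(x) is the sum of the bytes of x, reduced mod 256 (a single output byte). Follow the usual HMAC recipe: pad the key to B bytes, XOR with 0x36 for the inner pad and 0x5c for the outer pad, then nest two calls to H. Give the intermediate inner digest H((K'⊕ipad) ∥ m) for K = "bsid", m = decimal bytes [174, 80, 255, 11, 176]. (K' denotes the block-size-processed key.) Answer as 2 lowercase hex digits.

a4

Key "bsid" = 62 73 69 64 is 4 bytes ≤ B = 7; zero-pad to 7 bytes: K' = 62 73 69 64 00 00 00.
K' ⊕ ipad = 54 45 5f 52 36 36 36.
Inner input = 54 45 5f 52 36 36 36 ∥ ae 50 ff 0b b0.
Inner hash: sum = 84+69+95+82+54+54+54+174+80+255+11+176 = 1188; mod 256 = 164 → a4.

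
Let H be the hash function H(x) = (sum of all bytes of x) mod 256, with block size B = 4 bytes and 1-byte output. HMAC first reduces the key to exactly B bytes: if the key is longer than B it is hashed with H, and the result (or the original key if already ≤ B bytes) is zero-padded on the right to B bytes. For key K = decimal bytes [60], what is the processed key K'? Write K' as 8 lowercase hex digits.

3c000000

Key decimal bytes [60] = 3c is 1 byte ≤ B = 4; zero-pad to 4 bytes: K' = 3c 00 00 00.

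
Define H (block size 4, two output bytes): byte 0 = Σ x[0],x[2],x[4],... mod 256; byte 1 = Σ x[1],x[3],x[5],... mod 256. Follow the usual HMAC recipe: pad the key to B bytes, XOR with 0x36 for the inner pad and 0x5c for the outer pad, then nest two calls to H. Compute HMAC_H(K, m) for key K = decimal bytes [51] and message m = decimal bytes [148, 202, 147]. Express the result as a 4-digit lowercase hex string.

2dee

Key decimal bytes [51] = 33 is 1 byte ≤ B = 4; zero-pad to 4 bytes: K' = 33 00 00 00.
K' ⊕ ipad = 05 36 36 36.  K' ⊕ opad = 6f 5c 5c 5c.
Inner input = (K'⊕ipad) ∥ m = 05 36 36 36 ∥ 94 ca 93.
Inner hash: even-index sum = 354 mod 256 = 98; odd-index sum = 310 mod 256 = 54 → 62 36.
Outer input = (K'⊕opad) ∥ inner = 6f 5c 5c 5c ∥ 62 36.
Outer hash (tag): even-index sum = 301 mod 256 = 45; odd-index sum = 238 mod 256 = 238 → 2d ee.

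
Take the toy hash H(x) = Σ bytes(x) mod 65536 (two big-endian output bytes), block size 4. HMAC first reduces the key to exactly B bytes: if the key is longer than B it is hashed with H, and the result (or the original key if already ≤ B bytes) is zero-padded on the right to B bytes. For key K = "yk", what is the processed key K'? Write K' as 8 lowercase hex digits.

Key "yk" = 79 6b is 2 bytes ≤ B = 4; zero-pad to 4 bytes: K' = 79 6b 00 00.

796b0000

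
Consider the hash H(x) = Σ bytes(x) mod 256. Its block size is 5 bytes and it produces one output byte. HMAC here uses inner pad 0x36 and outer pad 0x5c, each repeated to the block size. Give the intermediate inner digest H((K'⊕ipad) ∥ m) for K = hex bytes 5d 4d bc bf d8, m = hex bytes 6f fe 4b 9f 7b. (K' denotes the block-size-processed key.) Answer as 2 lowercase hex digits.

b9

Key hex bytes 5d 4d bc bf d8 is exactly B = 5 bytes: K' = 5d 4d bc bf d8.
K' ⊕ ipad = 6b 7b 8a 89 ee.
Inner input = 6b 7b 8a 89 ee ∥ 6f fe 4b 9f 7b.
Inner hash: sum = 107+123+138+137+238+111+254+75+159+123 = 1465; mod 256 = 185 → b9.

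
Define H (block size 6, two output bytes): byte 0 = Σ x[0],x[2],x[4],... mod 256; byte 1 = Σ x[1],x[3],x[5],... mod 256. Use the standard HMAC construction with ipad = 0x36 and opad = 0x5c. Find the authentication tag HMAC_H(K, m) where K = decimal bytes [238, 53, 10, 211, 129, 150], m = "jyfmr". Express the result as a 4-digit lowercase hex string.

Key decimal bytes [238, 53, 10, 211, 129, 150] = ee 35 0a d3 81 96 is exactly B = 6 bytes: K' = ee 35 0a d3 81 96.
K' ⊕ ipad = d8 03 3c e5 b7 a0.  K' ⊕ opad = b2 69 56 8f dd ca.
Inner input = (K'⊕ipad) ∥ m = d8 03 3c e5 b7 a0 ∥ 6a 79 66 6d 72.
Inner hash: even-index sum = 781 mod 256 = 13; odd-index sum = 622 mod 256 = 110 → 0d 6e.
Outer input = (K'⊕opad) ∥ inner = b2 69 56 8f dd ca ∥ 0d 6e.
Outer hash (tag): even-index sum = 498 mod 256 = 242; odd-index sum = 560 mod 256 = 48 → f2 30.

f230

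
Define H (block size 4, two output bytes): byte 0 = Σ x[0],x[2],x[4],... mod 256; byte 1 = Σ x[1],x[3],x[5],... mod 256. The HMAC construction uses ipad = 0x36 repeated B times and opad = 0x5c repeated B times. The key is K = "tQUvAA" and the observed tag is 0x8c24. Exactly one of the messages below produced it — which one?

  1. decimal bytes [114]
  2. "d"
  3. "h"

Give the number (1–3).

3

Key "tQUvAA" = 74 51 55 76 41 41 is 6 bytes > B = 4, so hash it first: H(key) = 0a 08, then zero-pad to 4 bytes: K' = 0a 08 00 00.
K' ⊕ ipad = 3c 3e 36 36; K' ⊕ opad = 56 54 5c 5c.
m1: inner = H(3c 3e 36 36 72) = e4 74; tag = H(56 54 5c 5c e4 74) = 9624
m2: inner = H(3c 3e 36 36 64) = d6 74; tag = H(56 54 5c 5c d6 74) = 8824
m3: inner = H(3c 3e 36 36 68) = da 74; tag = H(56 54 5c 5c da 74) = 8c24 ← matches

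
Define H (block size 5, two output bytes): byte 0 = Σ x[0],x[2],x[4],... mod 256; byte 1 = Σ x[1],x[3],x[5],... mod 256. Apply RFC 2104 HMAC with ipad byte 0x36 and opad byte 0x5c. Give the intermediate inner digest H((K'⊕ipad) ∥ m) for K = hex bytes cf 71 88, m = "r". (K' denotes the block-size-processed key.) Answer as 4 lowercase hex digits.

Key hex bytes cf 71 88 is 3 bytes ≤ B = 5; zero-pad to 5 bytes: K' = cf 71 88 00 00.
K' ⊕ ipad = f9 47 be 36 36.
Inner input = f9 47 be 36 36 ∥ 72.
Inner hash: even-index sum = 493 mod 256 = 237; odd-index sum = 239 mod 256 = 239 → ed ef.

edef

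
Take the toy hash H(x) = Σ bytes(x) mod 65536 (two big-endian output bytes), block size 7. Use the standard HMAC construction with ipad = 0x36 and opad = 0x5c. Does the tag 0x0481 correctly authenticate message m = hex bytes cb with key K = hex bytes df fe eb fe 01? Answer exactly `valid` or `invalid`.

Key hex bytes df fe eb fe 01 is 5 bytes ≤ B = 7; zero-pad to 7 bytes: K' = df fe eb fe 01 00 00.
K' ⊕ ipad = e9 c8 dd c8 37 36 36; K' ⊕ opad = 83 a2 b7 a2 5d 5c 5c.
Inner hash: sum = 233+200+221+200+55+54+54+203 = 1220 → 04 c4.
Outer hash (recomputed tag): sum = 131+162+183+162+93+92+92+4+196 = 1115 → 04 5b.
Recomputed tag = 045b; claimed = 0481 → mismatch.

invalid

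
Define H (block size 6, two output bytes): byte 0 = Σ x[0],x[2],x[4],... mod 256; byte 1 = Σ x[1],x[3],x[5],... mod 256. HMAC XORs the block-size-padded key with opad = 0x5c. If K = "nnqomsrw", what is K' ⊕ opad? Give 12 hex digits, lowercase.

e29b5c5c5c5c

Key "nnqomsrw" = 6e 6e 71 6f 6d 73 72 77 is 8 bytes > B = 6, so hash it first: H(key) = be c7, then zero-pad to 6 bytes: K' = be c7 00 00 00 00.
XOR each byte with 0x5c: be⊕5c=e2, c7⊕5c=9b, 00⊕5c=5c, 00⊕5c=5c, 00⊕5c=5c, 00⊕5c=5c.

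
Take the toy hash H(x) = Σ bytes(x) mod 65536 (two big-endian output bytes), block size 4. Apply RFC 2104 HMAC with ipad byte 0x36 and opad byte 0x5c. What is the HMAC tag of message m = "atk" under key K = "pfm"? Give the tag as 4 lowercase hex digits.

Key "pfm" = 70 66 6d is 3 bytes ≤ B = 4; zero-pad to 4 bytes: K' = 70 66 6d 00.
K' ⊕ ipad = 46 50 5b 36.  K' ⊕ opad = 2c 3a 31 5c.
Inner input = (K'⊕ipad) ∥ m = 46 50 5b 36 ∥ 61 74 6b.
Inner hash: sum = 70+80+91+54+97+116+107 = 615 → 02 67.
Outer input = (K'⊕opad) ∥ inner = 2c 3a 31 5c ∥ 02 67.
Outer hash (tag): sum = 44+58+49+92+2+103 = 348 → 01 5c.

015c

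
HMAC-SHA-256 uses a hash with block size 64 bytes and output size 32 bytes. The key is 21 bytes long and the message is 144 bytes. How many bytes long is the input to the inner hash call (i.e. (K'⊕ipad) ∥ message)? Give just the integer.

Key is 21 ≤ 64 bytes, zero-padded: |K'| = 64.
Inner input = (K'⊕ipad) ∥ m → 64 + 144 = 208 bytes.

208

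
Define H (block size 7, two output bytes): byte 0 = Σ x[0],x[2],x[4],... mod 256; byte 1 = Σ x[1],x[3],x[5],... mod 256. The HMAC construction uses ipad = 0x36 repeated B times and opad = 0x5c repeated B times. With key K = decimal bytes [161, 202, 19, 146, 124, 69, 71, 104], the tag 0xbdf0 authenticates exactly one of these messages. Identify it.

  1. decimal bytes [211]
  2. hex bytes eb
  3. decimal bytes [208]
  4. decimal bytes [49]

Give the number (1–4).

1

Key decimal bytes [161, 202, 19, 146, 124, 69, 71, 104] = a1 ca 13 92 7c 45 47 68 is 8 bytes > B = 7, so hash it first: H(key) = 77 09, then zero-pad to 7 bytes: K' = 77 09 00 00 00 00 00.
K' ⊕ ipad = 41 3f 36 36 36 36 36; K' ⊕ opad = 2b 55 5c 5c 5c 5c 5c.
m1: inner = H(41 3f 36 36 36 36 36 d3) = e3 7e; tag = H(2b 55 5c 5c 5c 5c 5c e3 7e) = bdf0 ← matches
m2: inner = H(41 3f 36 36 36 36 36 eb) = e3 96; tag = H(2b 55 5c 5c 5c 5c 5c e3 96) = d5f0
m3: inner = H(41 3f 36 36 36 36 36 d0) = e3 7b; tag = H(2b 55 5c 5c 5c 5c 5c e3 7b) = baf0
m4: inner = H(41 3f 36 36 36 36 36 31) = e3 dc; tag = H(2b 55 5c 5c 5c 5c 5c e3 dc) = 1bf0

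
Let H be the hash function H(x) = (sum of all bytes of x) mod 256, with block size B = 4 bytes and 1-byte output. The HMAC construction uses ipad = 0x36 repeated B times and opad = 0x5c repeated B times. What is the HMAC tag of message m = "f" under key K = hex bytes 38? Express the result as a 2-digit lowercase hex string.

8e

Key hex bytes 38 is 1 byte ≤ B = 4; zero-pad to 4 bytes: K' = 38 00 00 00.
K' ⊕ ipad = 0e 36 36 36.  K' ⊕ opad = 64 5c 5c 5c.
Inner input = (K'⊕ipad) ∥ m = 0e 36 36 36 ∥ 66.
Inner hash: sum = 14+54+54+54+102 = 278; mod 256 = 22 → 16.
Outer input = (K'⊕opad) ∥ inner = 64 5c 5c 5c ∥ 16.
Outer hash (tag): sum = 100+92+92+92+22 = 398; mod 256 = 142 → 8e.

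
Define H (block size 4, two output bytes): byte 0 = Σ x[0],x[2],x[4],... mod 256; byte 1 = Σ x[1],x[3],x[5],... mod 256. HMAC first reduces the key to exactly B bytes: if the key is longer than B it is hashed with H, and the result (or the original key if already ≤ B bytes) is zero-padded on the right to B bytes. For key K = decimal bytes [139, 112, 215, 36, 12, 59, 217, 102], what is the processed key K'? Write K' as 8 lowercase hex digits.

47350000

|K| = 8 > B = 4, so first hash the key.
H(K): even-index sum = 583 mod 256 = 71; odd-index sum = 309 mod 256 = 53 → 47 35.
Zero-pad H(K) = 47 35 to 4 bytes: K' = 47 35 00 00.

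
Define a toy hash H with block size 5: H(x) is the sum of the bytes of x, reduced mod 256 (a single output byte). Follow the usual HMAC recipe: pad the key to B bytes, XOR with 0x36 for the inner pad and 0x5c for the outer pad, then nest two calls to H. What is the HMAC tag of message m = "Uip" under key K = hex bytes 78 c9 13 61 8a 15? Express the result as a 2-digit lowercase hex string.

Key hex bytes 78 c9 13 61 8a 15 is 6 bytes > B = 5, so hash it first: H(key) = 54, then zero-pad to 5 bytes: K' = 54 00 00 00 00.
K' ⊕ ipad = 62 36 36 36 36.  K' ⊕ opad = 08 5c 5c 5c 5c.
Inner input = (K'⊕ipad) ∥ m = 62 36 36 36 36 ∥ 55 69 70.
Inner hash: sum = 98+54+54+54+54+85+105+112 = 616; mod 256 = 104 → 68.
Outer input = (K'⊕opad) ∥ inner = 08 5c 5c 5c 5c ∥ 68.
Outer hash (tag): sum = 8+92+92+92+92+104 = 480; mod 256 = 224 → e0.

e0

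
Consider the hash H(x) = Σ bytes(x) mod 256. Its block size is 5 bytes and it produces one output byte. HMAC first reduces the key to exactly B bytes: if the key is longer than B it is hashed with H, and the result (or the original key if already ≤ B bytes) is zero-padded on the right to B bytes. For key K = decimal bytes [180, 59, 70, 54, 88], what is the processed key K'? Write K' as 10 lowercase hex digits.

Key decimal bytes [180, 59, 70, 54, 88] = b4 3b 46 36 58 is exactly B = 5 bytes: K' = b4 3b 46 36 58.

b43b463658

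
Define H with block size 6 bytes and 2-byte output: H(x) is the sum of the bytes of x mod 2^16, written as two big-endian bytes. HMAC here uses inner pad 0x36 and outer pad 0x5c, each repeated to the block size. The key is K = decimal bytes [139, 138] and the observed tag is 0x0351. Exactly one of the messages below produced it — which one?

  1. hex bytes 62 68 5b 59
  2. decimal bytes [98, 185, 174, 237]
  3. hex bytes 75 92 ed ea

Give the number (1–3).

Key decimal bytes [139, 138] = 8b 8a is 2 bytes ≤ B = 6; zero-pad to 6 bytes: K' = 8b 8a 00 00 00 00.
K' ⊕ ipad = bd bc 36 36 36 36; K' ⊕ opad = d7 d6 5c 5c 5c 5c.
m1: inner = H(bd bc 36 36 36 36 62 68 5b 59) = 03 cf; tag = H(d7 d6 5c 5c 5c 5c 03 cf) = 03ef
m2: inner = H(bd bc 36 36 36 36 62 b9 ae ed) = 05 07; tag = H(d7 d6 5c 5c 5c 5c 05 07) = 0329
m3: inner = H(bd bc 36 36 36 36 75 92 ed ea) = 05 2f; tag = H(d7 d6 5c 5c 5c 5c 05 2f) = 0351 ← matches

3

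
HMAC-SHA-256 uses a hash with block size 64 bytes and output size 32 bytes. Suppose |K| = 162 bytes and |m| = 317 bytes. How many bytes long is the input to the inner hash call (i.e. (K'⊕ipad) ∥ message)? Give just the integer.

381

Key is 162 > 64 bytes, so it is hashed to 32 bytes then zero-padded to 64: |K'| = 64.
Inner input = (K'⊕ipad) ∥ m → 64 + 317 = 381 bytes.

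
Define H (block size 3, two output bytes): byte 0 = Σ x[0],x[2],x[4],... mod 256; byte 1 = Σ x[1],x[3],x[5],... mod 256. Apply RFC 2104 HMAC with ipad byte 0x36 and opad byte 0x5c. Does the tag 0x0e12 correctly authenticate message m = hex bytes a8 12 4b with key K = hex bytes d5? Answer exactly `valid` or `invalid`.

invalid

Key hex bytes d5 is 1 byte ≤ B = 3; zero-pad to 3 bytes: K' = d5 00 00.
K' ⊕ ipad = e3 36 36; K' ⊕ opad = 89 5c 5c.
Inner hash: even-index sum = 299 mod 256 = 43; odd-index sum = 297 mod 256 = 41 → 2b 29.
Outer hash (recomputed tag): even-index sum = 270 mod 256 = 14; odd-index sum = 135 mod 256 = 135 → 0e 87.
Recomputed tag = 0e87; claimed = 0e12 → mismatch.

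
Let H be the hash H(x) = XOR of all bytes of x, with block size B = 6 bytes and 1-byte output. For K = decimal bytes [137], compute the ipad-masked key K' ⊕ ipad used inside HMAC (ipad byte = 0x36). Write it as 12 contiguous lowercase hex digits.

Key decimal bytes [137] = 89 is 1 byte ≤ B = 6; zero-pad to 6 bytes: K' = 89 00 00 00 00 00.
XOR each byte with 0x36: 89⊕36=bf, 00⊕36=36, 00⊕36=36, 00⊕36=36, 00⊕36=36, 00⊕36=36.

bf3636363636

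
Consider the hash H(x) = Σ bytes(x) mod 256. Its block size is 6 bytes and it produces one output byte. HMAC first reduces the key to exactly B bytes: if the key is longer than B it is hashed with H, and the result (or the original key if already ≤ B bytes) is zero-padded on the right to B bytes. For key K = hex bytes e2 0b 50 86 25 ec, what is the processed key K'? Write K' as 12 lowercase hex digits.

Key hex bytes e2 0b 50 86 25 ec is exactly B = 6 bytes: K' = e2 0b 50 86 25 ec.

e20b508625ec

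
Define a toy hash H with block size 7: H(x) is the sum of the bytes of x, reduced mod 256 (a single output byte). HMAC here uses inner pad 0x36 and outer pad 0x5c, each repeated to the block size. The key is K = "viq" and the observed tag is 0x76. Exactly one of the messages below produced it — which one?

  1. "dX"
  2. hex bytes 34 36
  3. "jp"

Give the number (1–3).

Key "viq" = 76 69 71 is 3 bytes ≤ B = 7; zero-pad to 7 bytes: K' = 76 69 71 00 00 00 00.
K' ⊕ ipad = 40 5f 47 36 36 36 36; K' ⊕ opad = 2a 35 2d 5c 5c 5c 5c.
m1: inner = H(40 5f 47 36 36 36 36 64 58) = 7a; tag = H(2a 35 2d 5c 5c 5c 5c 7a) = 76 ← matches
m2: inner = H(40 5f 47 36 36 36 36 34 36) = 28; tag = H(2a 35 2d 5c 5c 5c 5c 28) = 24
m3: inner = H(40 5f 47 36 36 36 36 6a 70) = 98; tag = H(2a 35 2d 5c 5c 5c 5c 98) = 94

1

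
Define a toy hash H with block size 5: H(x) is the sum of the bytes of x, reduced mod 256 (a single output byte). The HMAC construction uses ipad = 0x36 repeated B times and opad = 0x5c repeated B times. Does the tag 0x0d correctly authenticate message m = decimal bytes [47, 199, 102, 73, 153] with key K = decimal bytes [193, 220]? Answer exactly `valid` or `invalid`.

Key decimal bytes [193, 220] = c1 dc is 2 bytes ≤ B = 5; zero-pad to 5 bytes: K' = c1 dc 00 00 00.
K' ⊕ ipad = f7 ea 36 36 36; K' ⊕ opad = 9d 80 5c 5c 5c.
Inner hash: sum = 247+234+54+54+54+47+199+102+73+153 = 1217; mod 256 = 193 → c1.
Outer hash (recomputed tag): sum = 157+128+92+92+92+193 = 754; mod 256 = 242 → f2.
Recomputed tag = f2; claimed = 0d → mismatch.

invalid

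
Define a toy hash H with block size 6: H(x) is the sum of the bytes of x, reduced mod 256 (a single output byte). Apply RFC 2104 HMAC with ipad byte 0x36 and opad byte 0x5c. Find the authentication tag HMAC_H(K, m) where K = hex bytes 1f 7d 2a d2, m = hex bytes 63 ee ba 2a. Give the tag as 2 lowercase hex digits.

Key hex bytes 1f 7d 2a d2 is 4 bytes ≤ B = 6; zero-pad to 6 bytes: K' = 1f 7d 2a d2 00 00.
K' ⊕ ipad = 29 4b 1c e4 36 36.  K' ⊕ opad = 43 21 76 8e 5c 5c.
Inner input = (K'⊕ipad) ∥ m = 29 4b 1c e4 36 36 ∥ 63 ee ba 2a.
Inner hash: sum = 41+75+28+228+54+54+99+238+186+42 = 1045; mod 256 = 21 → 15.
Outer input = (K'⊕opad) ∥ inner = 43 21 76 8e 5c 5c ∥ 15.
Outer hash (tag): sum = 67+33+118+142+92+92+21 = 565; mod 256 = 53 → 35.

35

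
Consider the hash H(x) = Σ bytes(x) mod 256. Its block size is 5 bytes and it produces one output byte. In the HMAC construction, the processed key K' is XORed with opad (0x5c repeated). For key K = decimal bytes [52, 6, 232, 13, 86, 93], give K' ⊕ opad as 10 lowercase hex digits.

Key decimal bytes [52, 6, 232, 13, 86, 93] = 34 06 e8 0d 56 5d is 6 bytes > B = 5, so hash it first: H(key) = e2, then zero-pad to 5 bytes: K' = e2 00 00 00 00.
XOR each byte with 0x5c: e2⊕5c=be, 00⊕5c=5c, 00⊕5c=5c, 00⊕5c=5c, 00⊕5c=5c.

be5c5c5c5c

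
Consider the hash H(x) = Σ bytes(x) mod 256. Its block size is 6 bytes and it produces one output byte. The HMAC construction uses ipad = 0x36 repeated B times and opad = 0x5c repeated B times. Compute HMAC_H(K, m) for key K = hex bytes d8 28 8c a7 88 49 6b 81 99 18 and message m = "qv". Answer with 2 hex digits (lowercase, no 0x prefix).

Key hex bytes d8 28 8c a7 88 49 6b 81 99 18 is 10 bytes > B = 6, so hash it first: H(key) = a1, then zero-pad to 6 bytes: K' = a1 00 00 00 00 00.
K' ⊕ ipad = 97 36 36 36 36 36.  K' ⊕ opad = fd 5c 5c 5c 5c 5c.
Inner input = (K'⊕ipad) ∥ m = 97 36 36 36 36 36 ∥ 71 76.
Inner hash: sum = 151+54+54+54+54+54+113+118 = 652; mod 256 = 140 → 8c.
Outer input = (K'⊕opad) ∥ inner = fd 5c 5c 5c 5c 5c ∥ 8c.
Outer hash (tag): sum = 253+92+92+92+92+92+140 = 853; mod 256 = 85 → 55.

55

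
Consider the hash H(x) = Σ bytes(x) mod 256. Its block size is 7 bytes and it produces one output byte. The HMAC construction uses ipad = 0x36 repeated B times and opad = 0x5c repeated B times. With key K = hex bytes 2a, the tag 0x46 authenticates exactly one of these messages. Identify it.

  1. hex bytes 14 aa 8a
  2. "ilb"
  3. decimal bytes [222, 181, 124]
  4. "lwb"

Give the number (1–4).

1

Key hex bytes 2a is 1 byte ≤ B = 7; zero-pad to 7 bytes: K' = 2a 00 00 00 00 00 00.
K' ⊕ ipad = 1c 36 36 36 36 36 36; K' ⊕ opad = 76 5c 5c 5c 5c 5c 5c.
m1: inner = H(1c 36 36 36 36 36 36 14 aa 8a) = a8; tag = H(76 5c 5c 5c 5c 5c 5c a8) = 46 ← matches
m2: inner = H(1c 36 36 36 36 36 36 69 6c 62) = 97; tag = H(76 5c 5c 5c 5c 5c 5c 97) = 35
m3: inner = H(1c 36 36 36 36 36 36 de b5 7c) = 6f; tag = H(76 5c 5c 5c 5c 5c 5c 6f) = 0d
m4: inner = H(1c 36 36 36 36 36 36 6c 77 62) = a5; tag = H(76 5c 5c 5c 5c 5c 5c a5) = 43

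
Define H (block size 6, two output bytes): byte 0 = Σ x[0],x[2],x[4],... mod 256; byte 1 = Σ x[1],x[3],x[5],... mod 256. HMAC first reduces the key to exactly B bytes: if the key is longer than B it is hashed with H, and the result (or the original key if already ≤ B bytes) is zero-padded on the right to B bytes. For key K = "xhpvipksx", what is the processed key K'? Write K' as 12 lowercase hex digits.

|K| = 9 > B = 6, so first hash the key.
H(K): even-index sum = 564 mod 256 = 52; odd-index sum = 449 mod 256 = 193 → 34 c1.
Zero-pad H(K) = 34 c1 to 6 bytes: K' = 34 c1 00 00 00 00.

34c100000000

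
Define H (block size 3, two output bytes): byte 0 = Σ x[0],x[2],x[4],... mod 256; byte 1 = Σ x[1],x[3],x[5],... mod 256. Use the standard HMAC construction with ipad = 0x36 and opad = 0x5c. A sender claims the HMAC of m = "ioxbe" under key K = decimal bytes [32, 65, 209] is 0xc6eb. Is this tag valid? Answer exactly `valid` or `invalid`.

valid

Key decimal bytes [32, 65, 209] = 20 41 d1 is exactly B = 3 bytes: K' = 20 41 d1.
K' ⊕ ipad = 16 77 e7; K' ⊕ opad = 7c 1d 8d.
Inner hash: even-index sum = 462 mod 256 = 206; odd-index sum = 445 mod 256 = 189 → ce bd.
Outer hash (recomputed tag): even-index sum = 454 mod 256 = 198; odd-index sum = 235 mod 256 = 235 → c6 eb.
Recomputed tag = c6eb; claimed = c6eb → match.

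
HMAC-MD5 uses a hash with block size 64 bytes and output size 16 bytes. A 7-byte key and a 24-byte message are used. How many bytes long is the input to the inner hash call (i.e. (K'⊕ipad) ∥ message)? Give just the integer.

Key is 7 ≤ 64 bytes, zero-padded: |K'| = 64.
Inner input = (K'⊕ipad) ∥ m → 64 + 24 = 88 bytes.

88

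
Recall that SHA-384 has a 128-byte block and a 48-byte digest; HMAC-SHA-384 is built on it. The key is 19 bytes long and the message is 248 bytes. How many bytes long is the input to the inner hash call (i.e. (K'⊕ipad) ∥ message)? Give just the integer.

376

Key is 19 ≤ 128 bytes, zero-padded: |K'| = 128.
Inner input = (K'⊕ipad) ∥ m → 128 + 248 = 376 bytes.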